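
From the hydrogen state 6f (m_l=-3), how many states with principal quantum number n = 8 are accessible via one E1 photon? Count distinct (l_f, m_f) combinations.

4

E1 requires Δl = ±1, so l_f ∈ {2, 4}; with 0 ≤ l_f ≤ n_f−1 = 7, the allowed l_f values are {2, 4}.
For l_f = 2: m_f ∈ {m_i−1, m_i, m_i+1} ∩ [−2, 2] = {-2} → 1 state.
For l_f = 4: m_f ∈ {m_i−1, m_i, m_i+1} ∩ [−4, 4] = {-4, -3, -2} → 3 states.
Total: 4.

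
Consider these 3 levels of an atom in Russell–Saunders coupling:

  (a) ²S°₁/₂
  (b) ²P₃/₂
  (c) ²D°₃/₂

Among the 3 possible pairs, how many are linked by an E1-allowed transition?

2

(a)–(b): allowed.
(a)–(c): forbidden (parity, ΔL).
(b)–(c): allowed.
Allowed pairs: 2 of 3.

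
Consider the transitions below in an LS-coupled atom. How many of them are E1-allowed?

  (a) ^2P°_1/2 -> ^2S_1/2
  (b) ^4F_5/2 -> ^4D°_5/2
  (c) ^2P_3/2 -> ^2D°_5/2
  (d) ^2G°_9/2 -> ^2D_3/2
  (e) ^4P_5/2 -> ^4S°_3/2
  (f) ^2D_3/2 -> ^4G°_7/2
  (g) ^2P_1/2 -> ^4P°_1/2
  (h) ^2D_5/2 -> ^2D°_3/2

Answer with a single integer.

(a) allowed
(b) allowed
(c) allowed
(d) forbidden (ΔL, ΔJ fail)
(e) allowed
(f) forbidden (ΔS, ΔL, ΔJ fail)
(g) forbidden (ΔS fails)
(h) allowed
Total allowed: 5 of 8.

5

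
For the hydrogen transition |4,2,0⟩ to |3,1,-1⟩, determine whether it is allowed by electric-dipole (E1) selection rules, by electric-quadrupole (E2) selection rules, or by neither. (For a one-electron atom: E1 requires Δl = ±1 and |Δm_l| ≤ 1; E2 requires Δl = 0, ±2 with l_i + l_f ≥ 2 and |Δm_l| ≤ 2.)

Δl = 1 − 2 = -1; l_i + l_f = 3.
Δm_l = -1.
E1 (Δl = ±1, |Δm_l| ≤ 1): satisfied.
E2 (Δl = 0,±2, l_i+l_f ≥ 2, |Δm_l| ≤ 2): not satisfied.

E1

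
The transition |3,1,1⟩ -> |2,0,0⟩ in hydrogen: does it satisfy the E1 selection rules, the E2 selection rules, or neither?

E1

Δl = 0 − 1 = -1; l_i + l_f = 1.
Δm_l = -1.
E1 (Δl = ±1, |Δm_l| ≤ 1): satisfied.
E2 (Δl = 0,±2, l_i+l_f ≥ 2, |Δm_l| ≤ 2): not satisfied.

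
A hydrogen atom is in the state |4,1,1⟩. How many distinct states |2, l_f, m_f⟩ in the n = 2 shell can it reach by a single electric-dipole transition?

1

E1 requires Δl = ±1, so l_f ∈ {0, 2}; with 0 ≤ l_f ≤ n_f−1 = 1, the allowed l_f values are {0}.
For l_f = 0: m_f ∈ {m_i−1, m_i, m_i+1} ∩ [−0, 0] = {0} → 1 state.
Total: 1.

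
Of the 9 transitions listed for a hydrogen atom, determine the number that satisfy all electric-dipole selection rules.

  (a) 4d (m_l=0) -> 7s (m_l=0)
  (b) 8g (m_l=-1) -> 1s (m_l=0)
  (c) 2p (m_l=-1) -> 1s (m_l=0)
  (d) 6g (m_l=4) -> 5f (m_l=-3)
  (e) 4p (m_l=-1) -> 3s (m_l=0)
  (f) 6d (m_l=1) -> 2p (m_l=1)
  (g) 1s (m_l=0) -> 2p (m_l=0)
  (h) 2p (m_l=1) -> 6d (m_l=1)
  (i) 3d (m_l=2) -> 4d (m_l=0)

(a) forbidden — Δl = -2 (E1 requires Δl = ±1)
(b) forbidden — Δl = -4 (E1 requires Δl = ±1)
(c) allowed
(d) forbidden — Δm_l = -7 (E1 requires Δm_l = 0, ±1)
(e) allowed
(f) allowed
(g) allowed
(h) allowed
(i) forbidden — Δl = +0 (E1 requires Δl = ±1); Δm_l = -2 (E1 requires Δm_l = 0, ±1)
Total allowed: 5 of 9.

5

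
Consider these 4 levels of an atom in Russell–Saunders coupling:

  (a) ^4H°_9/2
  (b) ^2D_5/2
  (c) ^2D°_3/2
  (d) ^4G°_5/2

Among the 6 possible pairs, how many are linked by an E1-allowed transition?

1

(a)–(b): forbidden (ΔS, ΔL, ΔJ).
(a)–(c): forbidden (parity, ΔS, ΔL, ΔJ).
(a)–(d): forbidden (parity, ΔJ).
(b)–(c): allowed.
(b)–(d): forbidden (ΔS, ΔL).
(c)–(d): forbidden (parity, ΔS, ΔL).
Allowed pairs: 1 of 6.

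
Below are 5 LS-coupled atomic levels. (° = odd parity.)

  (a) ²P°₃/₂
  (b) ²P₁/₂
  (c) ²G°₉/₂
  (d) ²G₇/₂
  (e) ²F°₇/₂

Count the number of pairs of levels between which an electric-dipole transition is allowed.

(a)–(b): allowed.
(a)–(c): forbidden (parity, ΔL, ΔJ).
(a)–(d): forbidden (ΔL, ΔJ).
(a)–(e): forbidden (parity, ΔL, ΔJ).
(b)–(c): forbidden (ΔL, ΔJ).
(b)–(d): forbidden (parity, ΔL, ΔJ).
(b)–(e): forbidden (ΔL, ΔJ).
(c)–(d): allowed.
(c)–(e): forbidden (parity).
(d)–(e): allowed.
Allowed pairs: 3 of 10.

3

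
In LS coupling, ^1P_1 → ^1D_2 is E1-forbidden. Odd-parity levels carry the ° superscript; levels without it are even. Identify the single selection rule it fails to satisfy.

ΔL = 0, ±1 (not L=0↔0): L: 1 → 2, ΔL = +1 — satisfied.
ΔJ = 0, ±1 (not J=0↔0): J: 1 → 2, ΔJ = +1 — satisfied.
Parity must change: even → even — violated.
ΔS = 0: S: 0 → 0 — satisfied.

parity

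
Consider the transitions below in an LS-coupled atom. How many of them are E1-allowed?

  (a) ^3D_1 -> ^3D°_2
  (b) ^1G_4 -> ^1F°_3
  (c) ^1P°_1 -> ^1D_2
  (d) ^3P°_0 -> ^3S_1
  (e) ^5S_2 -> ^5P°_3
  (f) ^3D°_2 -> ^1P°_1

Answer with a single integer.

5

(a) allowed
(b) allowed
(c) allowed
(d) allowed
(e) allowed
(f) forbidden (parity, ΔS fail)
Total allowed: 5 of 6.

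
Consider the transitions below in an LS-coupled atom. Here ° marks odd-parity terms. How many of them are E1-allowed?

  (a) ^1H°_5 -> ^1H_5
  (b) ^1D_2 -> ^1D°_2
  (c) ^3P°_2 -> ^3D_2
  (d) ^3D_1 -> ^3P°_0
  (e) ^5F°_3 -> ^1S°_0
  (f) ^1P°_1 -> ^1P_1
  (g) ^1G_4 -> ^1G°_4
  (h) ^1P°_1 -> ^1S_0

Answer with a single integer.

7

(a) allowed
(b) allowed
(c) allowed
(d) allowed
(e) forbidden (parity, ΔS, ΔL, ΔJ fail)
(f) allowed
(g) allowed
(h) allowed
Total allowed: 7 of 8.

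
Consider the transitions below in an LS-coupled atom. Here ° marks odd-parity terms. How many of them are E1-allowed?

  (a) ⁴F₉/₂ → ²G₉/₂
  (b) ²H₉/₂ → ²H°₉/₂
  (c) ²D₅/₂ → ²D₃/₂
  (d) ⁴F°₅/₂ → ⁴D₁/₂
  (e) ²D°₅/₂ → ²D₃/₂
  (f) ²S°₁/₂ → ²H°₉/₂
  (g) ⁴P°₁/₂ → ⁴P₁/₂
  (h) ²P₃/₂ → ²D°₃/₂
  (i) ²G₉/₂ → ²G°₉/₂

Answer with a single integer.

(a) forbidden (parity, ΔS fail)
(b) allowed
(c) forbidden (parity fails)
(d) forbidden (ΔJ fails)
(e) allowed
(f) forbidden (parity, ΔL, ΔJ fail)
(g) allowed
(h) allowed
(i) allowed
Total allowed: 5 of 9.

5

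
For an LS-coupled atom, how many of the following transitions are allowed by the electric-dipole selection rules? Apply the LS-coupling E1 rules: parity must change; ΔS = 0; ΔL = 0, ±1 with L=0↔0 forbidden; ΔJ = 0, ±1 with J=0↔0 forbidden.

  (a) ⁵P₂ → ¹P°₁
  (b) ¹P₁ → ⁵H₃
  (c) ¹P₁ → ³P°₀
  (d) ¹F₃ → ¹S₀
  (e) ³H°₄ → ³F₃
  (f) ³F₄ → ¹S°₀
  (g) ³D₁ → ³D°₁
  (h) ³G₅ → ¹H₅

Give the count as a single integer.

(a) forbidden (ΔS fails)
(b) forbidden (parity, ΔS, ΔL, ΔJ fail)
(c) forbidden (ΔS fails)
(d) forbidden (parity, ΔL, ΔJ fail)
(e) forbidden (ΔL fails)
(f) forbidden (ΔS, ΔL, ΔJ fail)
(g) allowed
(h) forbidden (parity, ΔS fail)
Total allowed: 1 of 8.

1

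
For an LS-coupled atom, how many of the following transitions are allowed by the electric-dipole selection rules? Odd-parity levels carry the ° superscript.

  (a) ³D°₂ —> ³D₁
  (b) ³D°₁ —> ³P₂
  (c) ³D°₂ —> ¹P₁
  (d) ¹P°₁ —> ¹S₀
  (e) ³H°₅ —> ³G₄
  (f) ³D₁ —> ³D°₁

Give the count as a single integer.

(a) allowed
(b) allowed
(c) forbidden (ΔS fails)
(d) allowed
(e) allowed
(f) allowed
Total allowed: 5 of 6.

5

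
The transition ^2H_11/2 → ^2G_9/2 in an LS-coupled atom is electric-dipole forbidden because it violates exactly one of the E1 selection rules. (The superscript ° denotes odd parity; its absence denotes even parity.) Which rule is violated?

Parity must change: even → even — ✗.
ΔS = 0: S: 1/2 → 1/2 — ✓.
ΔL = 0, ±1 (not L=0↔0): L: 5 → 4, ΔL = -1 — ✓.
ΔJ = 0, ±1 (not J=0↔0): J: 11/2 → 9/2, ΔJ = -1 — ✓.

parity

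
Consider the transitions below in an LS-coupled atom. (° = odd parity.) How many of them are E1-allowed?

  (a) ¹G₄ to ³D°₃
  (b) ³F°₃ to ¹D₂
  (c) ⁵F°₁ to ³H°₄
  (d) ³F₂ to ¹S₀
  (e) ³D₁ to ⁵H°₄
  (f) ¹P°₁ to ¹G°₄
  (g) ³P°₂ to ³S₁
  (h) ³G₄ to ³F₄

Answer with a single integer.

(a) forbidden (ΔS, ΔL fail)
(b) forbidden (ΔS fails)
(c) forbidden (parity, ΔS, ΔL, ΔJ fail)
(d) forbidden (parity, ΔS, ΔL, ΔJ fail)
(e) forbidden (ΔS, ΔL, ΔJ fail)
(f) forbidden (parity, ΔL, ΔJ fail)
(g) allowed
(h) forbidden (parity fails)
Total allowed: 1 of 8.

1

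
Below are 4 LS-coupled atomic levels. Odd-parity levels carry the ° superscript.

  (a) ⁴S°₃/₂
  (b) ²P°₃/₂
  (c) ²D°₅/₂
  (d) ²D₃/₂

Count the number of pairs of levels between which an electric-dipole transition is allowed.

2

(a)–(b): forbidden (parity, ΔS).
(a)–(c): forbidden (parity, ΔS, ΔL).
(a)–(d): forbidden (ΔS, ΔL).
(b)–(c): forbidden (parity).
(b)–(d): allowed.
(c)–(d): allowed.
Allowed pairs: 2 of 6.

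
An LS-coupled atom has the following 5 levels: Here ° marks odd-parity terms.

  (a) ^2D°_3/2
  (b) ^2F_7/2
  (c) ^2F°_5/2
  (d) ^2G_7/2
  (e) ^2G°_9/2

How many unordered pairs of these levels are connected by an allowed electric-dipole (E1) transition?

4

(a)–(b): forbidden (ΔJ).
(a)–(c): forbidden (parity).
(a)–(d): forbidden (ΔL, ΔJ).
(a)–(e): forbidden (parity, ΔL, ΔJ).
(b)–(c): allowed.
(b)–(d): forbidden (parity).
(b)–(e): allowed.
(c)–(d): allowed.
(c)–(e): forbidden (parity, ΔJ).
(d)–(e): allowed.
Allowed pairs: 4 of 10.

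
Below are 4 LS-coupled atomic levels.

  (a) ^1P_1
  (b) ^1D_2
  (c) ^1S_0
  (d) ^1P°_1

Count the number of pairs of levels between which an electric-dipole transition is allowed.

3

(a)–(b): forbidden (parity).
(a)–(c): forbidden (parity).
(a)–(d): allowed.
(b)–(c): forbidden (parity, ΔL, ΔJ).
(b)–(d): allowed.
(c)–(d): allowed.
Allowed pairs: 3 of 6.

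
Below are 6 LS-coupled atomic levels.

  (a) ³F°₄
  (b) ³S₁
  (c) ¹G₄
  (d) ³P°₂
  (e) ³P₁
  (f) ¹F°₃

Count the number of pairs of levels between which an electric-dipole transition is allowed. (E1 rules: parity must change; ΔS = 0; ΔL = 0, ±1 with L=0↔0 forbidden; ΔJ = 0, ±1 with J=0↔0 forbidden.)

(a)–(b): forbidden (ΔL, ΔJ).
(a)–(c): forbidden (ΔS).
(a)–(d): forbidden (parity, ΔL, ΔJ).
(a)–(e): forbidden (ΔL, ΔJ).
(a)–(f): forbidden (parity, ΔS).
(b)–(c): forbidden (parity, ΔS, ΔL, ΔJ).
(b)–(d): allowed.
(b)–(e): forbidden (parity).
(b)–(f): forbidden (ΔS, ΔL, ΔJ).
(c)–(d): forbidden (ΔS, ΔL, ΔJ).
(c)–(e): forbidden (parity, ΔS, ΔL, ΔJ).
(c)–(f): allowed.
(d)–(e): allowed.
(d)–(f): forbidden (parity, ΔS, ΔL).
(e)–(f): forbidden (ΔS, ΔL, ΔJ).
Allowed pairs: 3 of 15.

3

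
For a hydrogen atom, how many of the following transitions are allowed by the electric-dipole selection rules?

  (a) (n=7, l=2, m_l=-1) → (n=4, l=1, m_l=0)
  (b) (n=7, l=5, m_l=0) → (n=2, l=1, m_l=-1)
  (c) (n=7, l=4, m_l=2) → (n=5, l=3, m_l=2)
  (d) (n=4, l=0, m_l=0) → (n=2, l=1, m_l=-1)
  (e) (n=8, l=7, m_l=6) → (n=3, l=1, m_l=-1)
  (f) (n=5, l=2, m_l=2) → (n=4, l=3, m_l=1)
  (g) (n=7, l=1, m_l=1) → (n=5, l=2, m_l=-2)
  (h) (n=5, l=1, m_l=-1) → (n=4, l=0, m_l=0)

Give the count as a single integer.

5

(a) allowed
(b) forbidden — Δl = -4 (E1 requires Δl = ±1)
(c) allowed
(d) allowed
(e) forbidden — Δl = -6 (E1 requires Δl = ±1); Δm_l = -7 (E1 requires Δm_l = 0, ±1)
(f) allowed
(g) forbidden — Δm_l = -3 (E1 requires Δm_l = 0, ±1)
(h) allowed
Total allowed: 5 of 8.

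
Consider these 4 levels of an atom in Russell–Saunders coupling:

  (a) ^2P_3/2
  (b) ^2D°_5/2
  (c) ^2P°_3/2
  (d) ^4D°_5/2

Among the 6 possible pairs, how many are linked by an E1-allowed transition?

2

(a)–(b): allowed.
(a)–(c): allowed.
(a)–(d): forbidden (ΔS).
(b)–(c): forbidden (parity).
(b)–(d): forbidden (parity, ΔS).
(c)–(d): forbidden (parity, ΔS).
Allowed pairs: 2 of 6.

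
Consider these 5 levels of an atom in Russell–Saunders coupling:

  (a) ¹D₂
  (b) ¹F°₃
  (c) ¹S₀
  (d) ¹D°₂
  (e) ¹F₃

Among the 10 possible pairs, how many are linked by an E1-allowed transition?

4

(a)–(b): allowed.
(a)–(c): forbidden (parity, ΔL, ΔJ).
(a)–(d): allowed.
(a)–(e): forbidden (parity).
(b)–(c): forbidden (ΔL, ΔJ).
(b)–(d): forbidden (parity).
(b)–(e): allowed.
(c)–(d): forbidden (ΔL, ΔJ).
(c)–(e): forbidden (parity, ΔL, ΔJ).
(d)–(e): allowed.
Allowed pairs: 4 of 10.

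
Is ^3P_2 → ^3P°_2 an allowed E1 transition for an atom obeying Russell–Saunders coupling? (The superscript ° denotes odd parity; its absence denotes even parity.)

Parity must change: even → odd — passes.
ΔS = 0: S: 1 → 1 — passes.
ΔL = 0, ±1 (not L=0↔0): L: 1 → 1, ΔL = +0 — passes.
ΔJ = 0, ±1 (not J=0↔0): J: 2 → 2, ΔJ = +0 — passes.
All four E1 rules are satisfied.

allowed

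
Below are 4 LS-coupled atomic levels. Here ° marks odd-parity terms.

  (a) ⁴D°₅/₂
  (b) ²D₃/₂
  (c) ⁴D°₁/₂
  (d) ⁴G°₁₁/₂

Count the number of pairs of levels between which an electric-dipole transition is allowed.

0

(a)–(b): forbidden (ΔS).
(a)–(c): forbidden (parity, ΔJ).
(a)–(d): forbidden (parity, ΔL, ΔJ).
(b)–(c): forbidden (ΔS).
(b)–(d): forbidden (ΔS, ΔL, ΔJ).
(c)–(d): forbidden (parity, ΔL, ΔJ).
Allowed pairs: 0 of 6.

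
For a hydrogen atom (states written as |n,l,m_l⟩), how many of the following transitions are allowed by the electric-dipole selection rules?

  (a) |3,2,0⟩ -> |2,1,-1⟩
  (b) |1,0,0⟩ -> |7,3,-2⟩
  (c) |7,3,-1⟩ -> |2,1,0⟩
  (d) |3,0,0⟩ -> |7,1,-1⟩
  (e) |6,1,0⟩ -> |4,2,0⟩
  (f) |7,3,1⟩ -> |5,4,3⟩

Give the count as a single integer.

(a) allowed
(b) forbidden — Δl = +3 (E1 requires Δl = ±1); Δm_l = -2 (E1 requires Δm_l = 0, ±1)
(c) forbidden — Δl = -2 (E1 requires Δl = ±1)
(d) allowed
(e) allowed
(f) forbidden — Δm_l = +2 (E1 requires Δm_l = 0, ±1)
Total allowed: 3 of 6.

3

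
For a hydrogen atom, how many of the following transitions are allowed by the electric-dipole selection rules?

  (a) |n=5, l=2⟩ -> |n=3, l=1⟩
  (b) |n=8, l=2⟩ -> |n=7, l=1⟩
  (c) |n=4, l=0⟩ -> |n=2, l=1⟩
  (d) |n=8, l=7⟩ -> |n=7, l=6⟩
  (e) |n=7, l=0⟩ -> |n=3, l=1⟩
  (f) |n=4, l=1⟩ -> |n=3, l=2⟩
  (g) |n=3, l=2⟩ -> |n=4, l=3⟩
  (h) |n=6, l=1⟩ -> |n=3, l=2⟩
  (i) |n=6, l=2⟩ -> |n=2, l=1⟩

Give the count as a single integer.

(a) allowed
(b) allowed
(c) allowed
(d) allowed
(e) allowed
(f) allowed
(g) allowed
(h) allowed
(i) allowed
Total allowed: 9 of 9.

9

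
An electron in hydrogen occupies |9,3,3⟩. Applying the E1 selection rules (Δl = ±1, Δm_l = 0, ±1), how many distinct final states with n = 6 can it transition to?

4

E1 requires Δl = ±1, so l_f ∈ {2, 4}; with 0 ≤ l_f ≤ n_f−1 = 5, the allowed l_f values are {2, 4}.
For l_f = 2: m_f ∈ {m_i−1, m_i, m_i+1} ∩ [−2, 2] = {2} → 1 state.
For l_f = 4: m_f ∈ {m_i−1, m_i, m_i+1} ∩ [−4, 4] = {2, 3, 4} → 3 states.
Total: 4.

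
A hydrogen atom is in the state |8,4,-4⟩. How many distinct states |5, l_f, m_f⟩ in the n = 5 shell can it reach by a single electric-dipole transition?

E1 requires Δl = ±1, so l_f ∈ {3, 5}; with 0 ≤ l_f ≤ n_f−1 = 4, the allowed l_f values are {3}.
For l_f = 3: m_f ∈ {m_i−1, m_i, m_i+1} ∩ [−3, 3] = {-3} → 1 state.
Total: 1.

1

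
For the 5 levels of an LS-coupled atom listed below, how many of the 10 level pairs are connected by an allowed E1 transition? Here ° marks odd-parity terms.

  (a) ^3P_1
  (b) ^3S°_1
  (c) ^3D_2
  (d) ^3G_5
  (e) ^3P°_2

3

(a)–(b): allowed.
(a)–(c): forbidden (parity).
(a)–(d): forbidden (parity, ΔL, ΔJ).
(a)–(e): allowed.
(b)–(c): forbidden (ΔL).
(b)–(d): forbidden (ΔL, ΔJ).
(b)–(e): forbidden (parity).
(c)–(d): forbidden (parity, ΔL, ΔJ).
(c)–(e): allowed.
(d)–(e): forbidden (ΔL, ΔJ).
Allowed pairs: 3 of 10.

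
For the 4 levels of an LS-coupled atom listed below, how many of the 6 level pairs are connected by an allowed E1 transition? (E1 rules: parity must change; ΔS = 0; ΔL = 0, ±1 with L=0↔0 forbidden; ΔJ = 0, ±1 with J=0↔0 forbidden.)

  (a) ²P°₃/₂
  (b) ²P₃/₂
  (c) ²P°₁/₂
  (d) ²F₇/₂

(a)–(b): allowed.
(a)–(c): forbidden (parity).
(a)–(d): forbidden (ΔL, ΔJ).
(b)–(c): allowed.
(b)–(d): forbidden (parity, ΔL, ΔJ).
(c)–(d): forbidden (ΔL, ΔJ).
Allowed pairs: 2 of 6.

2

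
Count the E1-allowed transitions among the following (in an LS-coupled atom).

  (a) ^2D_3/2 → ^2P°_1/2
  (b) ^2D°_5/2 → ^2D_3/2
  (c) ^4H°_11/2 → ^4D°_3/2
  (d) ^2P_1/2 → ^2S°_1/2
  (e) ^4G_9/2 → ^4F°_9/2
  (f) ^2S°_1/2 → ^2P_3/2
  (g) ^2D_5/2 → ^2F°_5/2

(a) allowed
(b) allowed
(c) forbidden (parity, ΔL, ΔJ fail)
(d) allowed
(e) allowed
(f) allowed
(g) allowed
Total allowed: 6 of 7.

6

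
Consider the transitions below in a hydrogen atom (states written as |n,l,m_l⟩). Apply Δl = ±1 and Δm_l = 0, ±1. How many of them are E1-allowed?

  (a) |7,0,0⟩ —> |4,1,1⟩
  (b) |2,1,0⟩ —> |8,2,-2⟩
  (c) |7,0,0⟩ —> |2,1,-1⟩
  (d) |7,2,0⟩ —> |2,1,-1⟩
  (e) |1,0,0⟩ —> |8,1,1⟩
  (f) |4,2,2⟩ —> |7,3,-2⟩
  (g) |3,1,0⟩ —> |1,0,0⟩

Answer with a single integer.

(a) allowed
(b) forbidden — Δm_l = -2 (E1 requires Δm_l = 0, ±1)
(c) allowed
(d) allowed
(e) allowed
(f) forbidden — Δm_l = -4 (E1 requires Δm_l = 0, ±1)
(g) allowed
Total allowed: 5 of 7.

5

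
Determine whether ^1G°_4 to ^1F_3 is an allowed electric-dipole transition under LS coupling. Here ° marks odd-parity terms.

allowed

ΔS = 0: S: 0 → 0 — passes.
ΔJ = 0, ±1 (not J=0↔0): J: 4 → 3, ΔJ = -1 — passes.
ΔL = 0, ±1 (not L=0↔0): L: 4 → 3, ΔL = -1 — passes.
Parity must change: odd → even — passes.
All four E1 rules are satisfied.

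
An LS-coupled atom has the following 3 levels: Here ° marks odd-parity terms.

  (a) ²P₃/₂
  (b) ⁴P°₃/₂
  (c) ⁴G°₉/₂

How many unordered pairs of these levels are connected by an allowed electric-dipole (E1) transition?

(a)–(b): forbidden (ΔS).
(a)–(c): forbidden (ΔS, ΔL, ΔJ).
(b)–(c): forbidden (parity, ΔL, ΔJ).
Allowed pairs: 0 of 3.

0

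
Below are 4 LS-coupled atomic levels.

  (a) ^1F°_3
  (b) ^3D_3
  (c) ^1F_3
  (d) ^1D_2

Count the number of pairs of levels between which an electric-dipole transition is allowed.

2

(a)–(b): forbidden (ΔS).
(a)–(c): allowed.
(a)–(d): allowed.
(b)–(c): forbidden (parity, ΔS).
(b)–(d): forbidden (parity, ΔS).
(c)–(d): forbidden (parity).
Allowed pairs: 2 of 6.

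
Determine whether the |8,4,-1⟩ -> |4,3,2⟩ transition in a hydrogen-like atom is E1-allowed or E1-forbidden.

forbidden

Δl = 3 − 4 = -1; the E1 rule Δl = ±1 is ✓.
m_l: -1 → 2 (Δm_l = +3). |Δm_l| ≤ 1 ✗.
The transition is electric-dipole forbidden.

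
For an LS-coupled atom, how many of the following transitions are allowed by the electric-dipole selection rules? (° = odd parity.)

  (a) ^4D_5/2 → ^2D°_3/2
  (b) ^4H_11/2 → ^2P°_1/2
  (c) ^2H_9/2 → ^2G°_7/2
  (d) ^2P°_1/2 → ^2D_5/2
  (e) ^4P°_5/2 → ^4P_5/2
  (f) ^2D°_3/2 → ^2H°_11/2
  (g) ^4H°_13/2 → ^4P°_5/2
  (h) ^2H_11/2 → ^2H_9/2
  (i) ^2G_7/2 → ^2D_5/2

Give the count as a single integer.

2

(a) forbidden (ΔS fails)
(b) forbidden (ΔS, ΔL, ΔJ fail)
(c) allowed
(d) forbidden (ΔJ fails)
(e) allowed
(f) forbidden (parity, ΔL, ΔJ fail)
(g) forbidden (parity, ΔL, ΔJ fail)
(h) forbidden (parity fails)
(i) forbidden (parity, ΔL fail)
Total allowed: 2 of 9.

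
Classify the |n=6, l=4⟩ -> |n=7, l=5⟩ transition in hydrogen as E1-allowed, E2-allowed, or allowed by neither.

Δl = 5 − 4 = +1; l_i + l_f = 9.
E1 (Δl = ±1): satisfied.
E2 (Δl = 0,±2, l_i+l_f ≥ 2): not satisfied.

E1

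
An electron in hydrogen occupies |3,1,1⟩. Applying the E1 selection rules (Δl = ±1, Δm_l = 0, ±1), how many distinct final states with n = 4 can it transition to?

E1 requires Δl = ±1, so l_f ∈ {0, 2}; with 0 ≤ l_f ≤ n_f−1 = 3, the allowed l_f values are {0, 2}.
For l_f = 0: m_f ∈ {m_i−1, m_i, m_i+1} ∩ [−0, 0] = {0} → 1 state.
For l_f = 2: m_f ∈ {m_i−1, m_i, m_i+1} ∩ [−2, 2] = {0, 1, 2} → 3 states.
Total: 4.

4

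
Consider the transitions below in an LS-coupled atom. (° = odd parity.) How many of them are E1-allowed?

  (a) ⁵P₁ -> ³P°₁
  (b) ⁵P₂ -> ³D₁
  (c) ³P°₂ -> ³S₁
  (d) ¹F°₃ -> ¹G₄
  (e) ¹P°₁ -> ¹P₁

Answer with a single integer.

3

(a) forbidden (ΔS fails)
(b) forbidden (parity, ΔS fail)
(c) allowed
(d) allowed
(e) allowed
Total allowed: 3 of 5.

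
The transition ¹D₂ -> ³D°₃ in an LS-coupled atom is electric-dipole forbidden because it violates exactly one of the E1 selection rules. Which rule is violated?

the ΔS = 0 rule

ΔJ = 0, ±1 (not J=0↔0): J: 2 → 3, ΔJ = +1 — passes.
Parity must change: even → odd — passes.
ΔS = 0: S: 0 → 1 — fails.
ΔL = 0, ±1 (not L=0↔0): L: 2 → 2, ΔL = +0 — passes.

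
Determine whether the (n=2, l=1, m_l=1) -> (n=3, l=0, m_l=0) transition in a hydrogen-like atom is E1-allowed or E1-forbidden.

allowed

Δl = 0 − 1 = -1; the E1 rule Δl = ±1 is ok.
Δm_l = 0 − (1) = -1. E1 requires Δm_l = 0, ±1: ok.
All E1 selection rules are satisfied.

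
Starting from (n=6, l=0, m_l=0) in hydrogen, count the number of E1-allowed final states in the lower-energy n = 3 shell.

3

E1 requires Δl = ±1, so l_f ∈ {-1, 1}; with 0 ≤ l_f ≤ n_f−1 = 2, the allowed l_f values are {1}.
For l_f = 1: m_f ∈ {m_i−1, m_i, m_i+1} ∩ [−1, 1] = {-1, 0, 1} → 3 states.
Total: 3.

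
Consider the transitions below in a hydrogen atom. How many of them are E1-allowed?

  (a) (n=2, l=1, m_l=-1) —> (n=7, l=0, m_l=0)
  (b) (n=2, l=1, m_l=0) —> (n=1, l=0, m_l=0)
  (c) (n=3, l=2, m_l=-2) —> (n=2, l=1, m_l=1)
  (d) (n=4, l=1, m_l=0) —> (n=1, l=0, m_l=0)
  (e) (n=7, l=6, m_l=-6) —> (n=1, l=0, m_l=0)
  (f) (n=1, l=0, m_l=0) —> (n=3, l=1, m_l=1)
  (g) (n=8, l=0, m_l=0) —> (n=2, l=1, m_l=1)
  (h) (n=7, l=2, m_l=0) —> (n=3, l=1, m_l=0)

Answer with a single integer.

(a) allowed
(b) allowed
(c) forbidden — Δm_l = +3 (E1 requires Δm_l = 0, ±1)
(d) allowed
(e) forbidden — Δl = -6 (E1 requires Δl = ±1); Δm_l = +6 (E1 requires Δm_l = 0, ±1)
(f) allowed
(g) allowed
(h) allowed
Total allowed: 6 of 8.

6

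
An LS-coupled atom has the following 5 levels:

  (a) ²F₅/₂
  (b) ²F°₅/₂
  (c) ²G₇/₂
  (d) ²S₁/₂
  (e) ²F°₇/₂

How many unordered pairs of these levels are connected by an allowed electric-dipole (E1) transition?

4

(a)–(b): allowed.
(a)–(c): forbidden (parity).
(a)–(d): forbidden (parity, ΔL, ΔJ).
(a)–(e): allowed.
(b)–(c): allowed.
(b)–(d): forbidden (ΔL, ΔJ).
(b)–(e): forbidden (parity).
(c)–(d): forbidden (parity, ΔL, ΔJ).
(c)–(e): allowed.
(d)–(e): forbidden (ΔL, ΔJ).
Allowed pairs: 4 of 10.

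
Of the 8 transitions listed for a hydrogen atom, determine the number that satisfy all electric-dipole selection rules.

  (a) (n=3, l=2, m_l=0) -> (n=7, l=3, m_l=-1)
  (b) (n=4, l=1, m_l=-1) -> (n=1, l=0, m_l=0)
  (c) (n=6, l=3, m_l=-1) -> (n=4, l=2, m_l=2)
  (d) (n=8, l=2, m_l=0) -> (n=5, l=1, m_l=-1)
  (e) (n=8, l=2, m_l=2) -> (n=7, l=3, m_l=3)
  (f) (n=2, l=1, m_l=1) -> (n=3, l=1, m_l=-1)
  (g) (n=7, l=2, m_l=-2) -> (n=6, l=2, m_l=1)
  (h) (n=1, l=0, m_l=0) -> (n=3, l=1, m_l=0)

5

(a) allowed
(b) allowed
(c) forbidden — Δm_l = +3 (E1 requires Δm_l = 0, ±1)
(d) allowed
(e) allowed
(f) forbidden — Δl = +0 (E1 requires Δl = ±1); Δm_l = -2 (E1 requires Δm_l = 0, ±1)
(g) forbidden — Δl = +0 (E1 requires Δl = ±1); Δm_l = +3 (E1 requires Δm_l = 0, ±1)
(h) allowed
Total allowed: 5 of 8.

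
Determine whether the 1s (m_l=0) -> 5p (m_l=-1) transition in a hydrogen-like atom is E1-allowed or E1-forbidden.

allowed

Initial l = 0, final l = 1, so Δl = +1. E1 requires Δl = ±1: passes.
m_l: 0 → -1 (Δm_l = -1). |Δm_l| ≤ 1 passes.
All E1 selection rules are satisfied.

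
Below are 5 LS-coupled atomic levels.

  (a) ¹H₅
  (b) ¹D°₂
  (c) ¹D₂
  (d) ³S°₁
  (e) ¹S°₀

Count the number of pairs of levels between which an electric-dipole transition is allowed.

1

(a)–(b): forbidden (ΔL, ΔJ).
(a)–(c): forbidden (parity, ΔL, ΔJ).
(a)–(d): forbidden (ΔS, ΔL, ΔJ).
(a)–(e): forbidden (ΔL, ΔJ).
(b)–(c): allowed.
(b)–(d): forbidden (parity, ΔS, ΔL).
(b)–(e): forbidden (parity, ΔL, ΔJ).
(c)–(d): forbidden (ΔS, ΔL).
(c)–(e): forbidden (ΔL, ΔJ).
(d)–(e): forbidden (parity, ΔS, ΔL).
Allowed pairs: 1 of 10.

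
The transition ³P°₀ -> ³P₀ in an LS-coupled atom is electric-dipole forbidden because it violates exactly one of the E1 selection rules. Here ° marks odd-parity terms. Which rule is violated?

the J=0 ↔ J=0 exclusion

Reading off the term symbols: S 1→1, L 1→1, J 0→0, parity odd→even.
Parity must change: odd → even — passes.
ΔS = 0: S: 1 → 1 — passes.
ΔL = 0, ±1 (not L=0↔0): L: 1 → 1, ΔL = +0 — passes.
ΔJ = 0, ±1 (not J=0↔0): J: 0 → 0, ΔJ = +0 — fails.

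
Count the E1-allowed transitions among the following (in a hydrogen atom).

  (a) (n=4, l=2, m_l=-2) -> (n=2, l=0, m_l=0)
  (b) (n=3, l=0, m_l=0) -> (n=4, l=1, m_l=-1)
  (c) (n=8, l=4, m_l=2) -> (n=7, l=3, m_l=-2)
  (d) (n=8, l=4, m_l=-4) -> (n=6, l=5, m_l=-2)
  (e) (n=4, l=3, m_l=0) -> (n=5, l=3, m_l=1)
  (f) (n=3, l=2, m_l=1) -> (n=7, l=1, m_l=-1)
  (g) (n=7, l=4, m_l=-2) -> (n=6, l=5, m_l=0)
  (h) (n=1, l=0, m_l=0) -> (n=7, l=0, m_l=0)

(a) forbidden — Δl = -2 (E1 requires Δl = ±1); Δm_l = +2 (E1 requires Δm_l = 0, ±1)
(b) allowed
(c) forbidden — Δm_l = -4 (E1 requires Δm_l = 0, ±1)
(d) forbidden — Δm_l = +2 (E1 requires Δm_l = 0, ±1)
(e) forbidden — Δl = +0 (E1 requires Δl = ±1)
(f) forbidden — Δm_l = -2 (E1 requires Δm_l = 0, ±1)
(g) forbidden — Δm_l = +2 (E1 requires Δm_l = 0, ±1)
(h) forbidden — Δl = +0 (E1 requires Δl = ±1)
Total allowed: 1 of 8.

1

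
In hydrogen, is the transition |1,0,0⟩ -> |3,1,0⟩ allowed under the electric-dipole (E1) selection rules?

allowed

Δl = 1 − 0 = +1; the E1 rule Δl = ±1 is satisfied.
m_l: 0 → 0 (Δm_l = +0). |Δm_l| ≤ 1 satisfied.
All E1 selection rules are satisfied.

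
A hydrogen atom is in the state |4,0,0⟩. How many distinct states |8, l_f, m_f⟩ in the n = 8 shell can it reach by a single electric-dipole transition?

3

E1 requires Δl = ±1, so l_f ∈ {-1, 1}; with 0 ≤ l_f ≤ n_f−1 = 7, the allowed l_f values are {1}.
For l_f = 1: m_f ∈ {m_i−1, m_i, m_i+1} ∩ [−1, 1] = {-1, 0, 1} → 3 states.
Total: 3.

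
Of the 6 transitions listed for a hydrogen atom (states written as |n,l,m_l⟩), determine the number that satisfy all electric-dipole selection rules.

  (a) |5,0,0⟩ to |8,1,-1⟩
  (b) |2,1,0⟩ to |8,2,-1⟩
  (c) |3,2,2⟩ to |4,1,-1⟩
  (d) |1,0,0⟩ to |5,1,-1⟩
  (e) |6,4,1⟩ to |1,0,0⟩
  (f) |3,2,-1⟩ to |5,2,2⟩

(a) allowed
(b) allowed
(c) forbidden — Δm_l = -3 (E1 requires Δm_l = 0, ±1)
(d) allowed
(e) forbidden — Δl = -4 (E1 requires Δl = ±1)
(f) forbidden — Δl = +0 (E1 requires Δl = ±1); Δm_l = +3 (E1 requires Δm_l = 0, ±1)
Total allowed: 3 of 6.

3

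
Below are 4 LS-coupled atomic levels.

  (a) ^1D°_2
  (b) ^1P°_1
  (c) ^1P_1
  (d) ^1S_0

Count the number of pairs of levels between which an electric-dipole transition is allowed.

3

(a)–(b): forbidden (parity).
(a)–(c): allowed.
(a)–(d): forbidden (ΔL, ΔJ).
(b)–(c): allowed.
(b)–(d): allowed.
(c)–(d): forbidden (parity).
Allowed pairs: 3 of 6.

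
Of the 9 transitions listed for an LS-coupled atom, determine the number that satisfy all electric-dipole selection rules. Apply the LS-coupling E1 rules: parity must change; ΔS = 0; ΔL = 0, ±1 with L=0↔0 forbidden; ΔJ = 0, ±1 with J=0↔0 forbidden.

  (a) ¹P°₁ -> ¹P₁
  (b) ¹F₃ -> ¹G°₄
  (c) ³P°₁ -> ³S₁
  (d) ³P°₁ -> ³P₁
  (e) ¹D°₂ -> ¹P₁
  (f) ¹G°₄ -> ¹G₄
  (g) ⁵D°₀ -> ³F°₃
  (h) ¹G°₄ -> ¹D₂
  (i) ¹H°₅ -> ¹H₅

(a) allowed
(b) allowed
(c) allowed
(d) allowed
(e) allowed
(f) allowed
(g) forbidden (parity, ΔS, ΔJ fail)
(h) forbidden (ΔL, ΔJ fail)
(i) allowed
Total allowed: 7 of 9.

7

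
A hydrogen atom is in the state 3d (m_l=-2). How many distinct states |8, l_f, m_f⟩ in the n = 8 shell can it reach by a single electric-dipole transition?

4

E1 requires Δl = ±1, so l_f ∈ {1, 3}; with 0 ≤ l_f ≤ n_f−1 = 7, the allowed l_f values are {1, 3}.
For l_f = 1: m_f ∈ {m_i−1, m_i, m_i+1} ∩ [−1, 1] = {-1} → 1 state.
For l_f = 3: m_f ∈ {m_i−1, m_i, m_i+1} ∩ [−3, 3] = {-3, -2, -1} → 3 states.
Total: 4.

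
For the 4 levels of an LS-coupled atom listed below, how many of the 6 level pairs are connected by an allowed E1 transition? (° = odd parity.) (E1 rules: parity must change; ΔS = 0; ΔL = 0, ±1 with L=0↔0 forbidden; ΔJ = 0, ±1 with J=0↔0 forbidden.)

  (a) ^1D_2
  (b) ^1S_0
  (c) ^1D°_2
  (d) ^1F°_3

2

(a)–(b): forbidden (parity, ΔL, ΔJ).
(a)–(c): allowed.
(a)–(d): allowed.
(b)–(c): forbidden (ΔL, ΔJ).
(b)–(d): forbidden (ΔL, ΔJ).
(c)–(d): forbidden (parity).
Allowed pairs: 2 of 6.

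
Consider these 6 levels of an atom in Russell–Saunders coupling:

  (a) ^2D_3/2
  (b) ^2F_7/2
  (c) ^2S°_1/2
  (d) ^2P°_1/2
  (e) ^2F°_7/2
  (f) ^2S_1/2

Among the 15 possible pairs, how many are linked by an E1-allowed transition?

(a)–(b): forbidden (parity, ΔJ).
(a)–(c): forbidden (ΔL).
(a)–(d): allowed.
(a)–(e): forbidden (ΔJ).
(a)–(f): forbidden (parity, ΔL).
(b)–(c): forbidden (ΔL, ΔJ).
(b)–(d): forbidden (ΔL, ΔJ).
(b)–(e): allowed.
(b)–(f): forbidden (parity, ΔL, ΔJ).
(c)–(d): forbidden (parity).
(c)–(e): forbidden (parity, ΔL, ΔJ).
(c)–(f): forbidden (ΔL).
(d)–(e): forbidden (parity, ΔL, ΔJ).
(d)–(f): allowed.
(e)–(f): forbidden (ΔL, ΔJ).
Allowed pairs: 3 of 15.

3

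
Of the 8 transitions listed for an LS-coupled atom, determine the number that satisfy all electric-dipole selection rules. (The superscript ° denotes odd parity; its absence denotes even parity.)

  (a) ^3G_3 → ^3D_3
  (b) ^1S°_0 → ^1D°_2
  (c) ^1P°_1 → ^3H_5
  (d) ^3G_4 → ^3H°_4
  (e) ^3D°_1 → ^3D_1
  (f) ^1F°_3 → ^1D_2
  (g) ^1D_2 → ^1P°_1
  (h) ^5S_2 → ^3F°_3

(a) forbidden (parity, ΔL fail)
(b) forbidden (parity, ΔL, ΔJ fail)
(c) forbidden (ΔS, ΔL, ΔJ fail)
(d) allowed
(e) allowed
(f) allowed
(g) allowed
(h) forbidden (ΔS, ΔL fail)
Total allowed: 4 of 8.

4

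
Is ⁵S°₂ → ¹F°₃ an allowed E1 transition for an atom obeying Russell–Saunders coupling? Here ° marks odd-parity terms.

Initial level: S=2, L=0, J=2, parity odd. Final level: S=0, L=3, J=3, parity odd.
Parity must change: odd → odd — ✗.
ΔS = 0: S: 2 → 0 — ✗.
ΔL = 0, ±1 (not L=0↔0): L: 0 → 3, ΔL = +3 — ✗.
ΔJ = 0, ±1 (not J=0↔0): J: 2 → 3, ΔJ = +1 — ✓.
Rule(s) violated: parity, ΔS, ΔL.

forbidden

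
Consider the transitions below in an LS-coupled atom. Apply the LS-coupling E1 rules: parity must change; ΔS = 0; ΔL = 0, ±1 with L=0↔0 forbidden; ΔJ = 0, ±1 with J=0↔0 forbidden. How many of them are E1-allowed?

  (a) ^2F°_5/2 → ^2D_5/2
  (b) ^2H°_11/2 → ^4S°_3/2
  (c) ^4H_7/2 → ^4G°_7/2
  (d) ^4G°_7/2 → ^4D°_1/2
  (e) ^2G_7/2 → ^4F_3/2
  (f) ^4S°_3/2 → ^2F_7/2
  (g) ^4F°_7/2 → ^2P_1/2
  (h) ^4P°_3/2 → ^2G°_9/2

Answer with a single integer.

2

(a) allowed
(b) forbidden (parity, ΔS, ΔL, ΔJ fail)
(c) allowed
(d) forbidden (parity, ΔL, ΔJ fail)
(e) forbidden (parity, ΔS, ΔJ fail)
(f) forbidden (ΔS, ΔL, ΔJ fail)
(g) forbidden (ΔS, ΔL, ΔJ fail)
(h) forbidden (parity, ΔS, ΔL, ΔJ fail)
Total allowed: 2 of 8.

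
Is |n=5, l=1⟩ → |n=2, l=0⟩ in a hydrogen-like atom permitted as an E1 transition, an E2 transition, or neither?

E1

Δl = 0 − 1 = -1; l_i + l_f = 1.
E1 (Δl = ±1): satisfied.
E2 (Δl = 0,±2, l_i+l_f ≥ 2): not satisfied.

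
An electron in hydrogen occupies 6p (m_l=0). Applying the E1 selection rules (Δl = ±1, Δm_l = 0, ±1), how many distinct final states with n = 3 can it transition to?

4

E1 requires Δl = ±1, so l_f ∈ {0, 2}; with 0 ≤ l_f ≤ n_f−1 = 2, the allowed l_f values are {0, 2}.
For l_f = 0: m_f ∈ {m_i−1, m_i, m_i+1} ∩ [−0, 0] = {0} → 1 state.
For l_f = 2: m_f ∈ {m_i−1, m_i, m_i+1} ∩ [−2, 2] = {-1, 0, 1} → 3 states.
Total: 4.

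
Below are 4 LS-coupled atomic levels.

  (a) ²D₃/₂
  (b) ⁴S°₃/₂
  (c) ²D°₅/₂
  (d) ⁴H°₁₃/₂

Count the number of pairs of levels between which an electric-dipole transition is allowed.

(a)–(b): forbidden (ΔS, ΔL).
(a)–(c): allowed.
(a)–(d): forbidden (ΔS, ΔL, ΔJ).
(b)–(c): forbidden (parity, ΔS, ΔL).
(b)–(d): forbidden (parity, ΔL, ΔJ).
(c)–(d): forbidden (parity, ΔS, ΔL, ΔJ).
Allowed pairs: 1 of 6.

1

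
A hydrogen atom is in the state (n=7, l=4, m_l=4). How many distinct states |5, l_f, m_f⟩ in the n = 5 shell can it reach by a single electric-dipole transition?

E1 requires Δl = ±1, so l_f ∈ {3, 5}; with 0 ≤ l_f ≤ n_f−1 = 4, the allowed l_f values are {3}.
For l_f = 3: m_f ∈ {m_i−1, m_i, m_i+1} ∩ [−3, 3] = {3} → 1 state.
Total: 1.

1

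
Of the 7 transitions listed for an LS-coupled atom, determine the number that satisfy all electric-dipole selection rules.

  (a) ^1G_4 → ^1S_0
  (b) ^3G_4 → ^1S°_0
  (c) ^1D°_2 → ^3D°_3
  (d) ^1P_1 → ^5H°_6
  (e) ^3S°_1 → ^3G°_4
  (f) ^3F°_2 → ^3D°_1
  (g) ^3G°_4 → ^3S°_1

0

(a) forbidden (parity, ΔL, ΔJ fail)
(b) forbidden (ΔS, ΔL, ΔJ fail)
(c) forbidden (parity, ΔS fail)
(d) forbidden (ΔS, ΔL, ΔJ fail)
(e) forbidden (parity, ΔL, ΔJ fail)
(f) forbidden (parity fails)
(g) forbidden (parity, ΔL, ΔJ fail)
Total allowed: 0 of 7.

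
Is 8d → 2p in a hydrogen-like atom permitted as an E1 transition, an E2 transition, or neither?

Δl = 1 − 2 = -1; l_i + l_f = 3.
E1 (Δl = ±1): satisfied.
E2 (Δl = 0,±2, l_i+l_f ≥ 2): not satisfied.

E1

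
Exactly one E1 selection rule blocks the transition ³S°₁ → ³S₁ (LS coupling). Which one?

the L=0 ↔ L=0 exclusion

Parity must change: odd → even — satisfied.
ΔS = 0: S: 1 → 1 — satisfied.
ΔL = 0, ±1 (not L=0↔0): L: 0 → 0, ΔL = +0 — violated.
ΔJ = 0, ±1 (not J=0↔0): J: 1 → 1, ΔJ = +0 — satisfied.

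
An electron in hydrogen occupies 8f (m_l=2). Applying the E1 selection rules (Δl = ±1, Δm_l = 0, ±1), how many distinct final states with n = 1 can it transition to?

E1 requires l_f ∈ {2, 4}, but neither lies in [0, 0], so no final state is reachable.
Total: 0.

0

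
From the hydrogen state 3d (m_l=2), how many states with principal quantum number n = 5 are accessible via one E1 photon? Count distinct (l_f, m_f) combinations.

E1 requires Δl = ±1, so l_f ∈ {1, 3}; with 0 ≤ l_f ≤ n_f−1 = 4, the allowed l_f values are {1, 3}.
For l_f = 1: m_f ∈ {m_i−1, m_i, m_i+1} ∩ [−1, 1] = {1} → 1 state.
For l_f = 3: m_f ∈ {m_i−1, m_i, m_i+1} ∩ [−3, 3] = {1, 2, 3} → 3 states.
Total: 4.

4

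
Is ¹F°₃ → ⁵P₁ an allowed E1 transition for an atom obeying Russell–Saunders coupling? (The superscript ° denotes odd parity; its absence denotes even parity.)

forbidden

Reading off the term symbols: S 0→2, L 3→1, J 3→1, parity odd→even.
Parity must change: odd → even — ok.
ΔS = 0: S: 0 → 2 — fails.
ΔL = 0, ±1 (not L=0↔0): L: 3 → 1, ΔL = -2 — fails.
ΔJ = 0, ±1 (not J=0↔0): J: 3 → 1, ΔJ = -2 — fails.
Rule(s) violated: ΔS, ΔL, ΔJ.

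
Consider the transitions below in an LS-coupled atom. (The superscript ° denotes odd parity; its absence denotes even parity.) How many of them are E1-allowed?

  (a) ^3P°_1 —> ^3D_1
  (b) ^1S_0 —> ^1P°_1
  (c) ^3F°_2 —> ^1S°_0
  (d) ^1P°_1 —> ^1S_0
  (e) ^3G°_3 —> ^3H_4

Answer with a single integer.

4

(a) allowed
(b) allowed
(c) forbidden (parity, ΔS, ΔL, ΔJ fail)
(d) allowed
(e) allowed
Total allowed: 4 of 5.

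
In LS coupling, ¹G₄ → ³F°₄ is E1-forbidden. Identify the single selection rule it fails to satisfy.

Reading off the term symbols: S 0→1, L 4→3, J 4→4, parity even→odd.
Parity must change: even → odd — satisfied.
ΔS = 0: S: 0 → 1 — violated.
ΔL = 0, ±1 (not L=0↔0): L: 4 → 3, ΔL = -1 — satisfied.
ΔJ = 0, ±1 (not J=0↔0): J: 4 → 4, ΔJ = +0 — satisfied.

the ΔS = 0 rule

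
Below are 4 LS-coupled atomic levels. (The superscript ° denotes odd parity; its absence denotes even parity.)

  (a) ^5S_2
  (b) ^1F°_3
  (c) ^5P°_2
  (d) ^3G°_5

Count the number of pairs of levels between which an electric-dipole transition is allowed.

(a)–(b): forbidden (ΔS, ΔL).
(a)–(c): allowed.
(a)–(d): forbidden (ΔS, ΔL, ΔJ).
(b)–(c): forbidden (parity, ΔS, ΔL).
(b)–(d): forbidden (parity, ΔS, ΔJ).
(c)–(d): forbidden (parity, ΔS, ΔL, ΔJ).
Allowed pairs: 1 of 6.

1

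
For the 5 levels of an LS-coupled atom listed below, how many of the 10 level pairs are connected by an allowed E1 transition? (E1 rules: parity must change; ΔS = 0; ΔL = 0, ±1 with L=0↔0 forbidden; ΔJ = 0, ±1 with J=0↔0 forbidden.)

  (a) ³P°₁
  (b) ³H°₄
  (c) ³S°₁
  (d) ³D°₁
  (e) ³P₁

3

(a)–(b): forbidden (parity, ΔL, ΔJ).
(a)–(c): forbidden (parity).
(a)–(d): forbidden (parity).
(a)–(e): allowed.
(b)–(c): forbidden (parity, ΔL, ΔJ).
(b)–(d): forbidden (parity, ΔL, ΔJ).
(b)–(e): forbidden (ΔL, ΔJ).
(c)–(d): forbidden (parity, ΔL).
(c)–(e): allowed.
(d)–(e): allowed.
Allowed pairs: 3 of 10.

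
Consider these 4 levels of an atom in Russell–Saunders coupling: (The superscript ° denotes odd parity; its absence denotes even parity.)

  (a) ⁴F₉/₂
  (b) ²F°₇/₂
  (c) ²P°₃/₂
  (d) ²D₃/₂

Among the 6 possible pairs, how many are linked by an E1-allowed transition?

(a)–(b): forbidden (ΔS).
(a)–(c): forbidden (ΔS, ΔL, ΔJ).
(a)–(d): forbidden (parity, ΔS, ΔJ).
(b)–(c): forbidden (parity, ΔL, ΔJ).
(b)–(d): forbidden (ΔJ).
(c)–(d): allowed.
Allowed pairs: 1 of 6.

1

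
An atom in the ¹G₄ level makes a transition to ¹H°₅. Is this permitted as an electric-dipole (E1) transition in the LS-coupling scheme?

Reading off the term symbols: S 0→0, L 4→5, J 4→5, parity even→odd.
ΔJ = 0, ±1 (not J=0↔0): J: 4 → 5, ΔJ = +1 — satisfied.
ΔL = 0, ±1 (not L=0↔0): L: 4 → 5, ΔL = +1 — satisfied.
ΔS = 0: S: 0 → 0 — satisfied.
Parity must change: even → odd — satisfied.
All four E1 rules are satisfied.

allowed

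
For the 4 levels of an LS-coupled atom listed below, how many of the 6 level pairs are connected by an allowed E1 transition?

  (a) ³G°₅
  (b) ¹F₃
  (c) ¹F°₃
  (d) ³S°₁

(a)–(b): forbidden (ΔS, ΔJ).
(a)–(c): forbidden (parity, ΔS, ΔJ).
(a)–(d): forbidden (parity, ΔL, ΔJ).
(b)–(c): allowed.
(b)–(d): forbidden (ΔS, ΔL, ΔJ).
(c)–(d): forbidden (parity, ΔS, ΔL, ΔJ).
Allowed pairs: 1 of 6.

1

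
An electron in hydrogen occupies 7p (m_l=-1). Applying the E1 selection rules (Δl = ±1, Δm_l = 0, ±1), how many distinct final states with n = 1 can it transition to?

E1 requires Δl = ±1, so l_f ∈ {0, 2}; with 0 ≤ l_f ≤ n_f−1 = 0, the allowed l_f values are {0}.
For l_f = 0: m_f ∈ {m_i−1, m_i, m_i+1} ∩ [−0, 0] = {0} → 1 state.
Total: 1.

1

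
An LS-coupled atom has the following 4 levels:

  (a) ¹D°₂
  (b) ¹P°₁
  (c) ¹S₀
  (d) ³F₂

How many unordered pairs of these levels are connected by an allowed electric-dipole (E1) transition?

(a)–(b): forbidden (parity).
(a)–(c): forbidden (ΔL, ΔJ).
(a)–(d): forbidden (ΔS).
(b)–(c): allowed.
(b)–(d): forbidden (ΔS, ΔL).
(c)–(d): forbidden (parity, ΔS, ΔL, ΔJ).
Allowed pairs: 1 of 6.

1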